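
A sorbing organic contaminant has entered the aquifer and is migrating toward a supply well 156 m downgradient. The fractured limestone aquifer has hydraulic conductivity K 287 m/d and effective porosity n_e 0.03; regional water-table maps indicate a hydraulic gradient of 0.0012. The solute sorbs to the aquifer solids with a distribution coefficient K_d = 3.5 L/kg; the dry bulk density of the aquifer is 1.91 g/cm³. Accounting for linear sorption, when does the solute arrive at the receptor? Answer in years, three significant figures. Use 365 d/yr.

Darcy flux q = K·i = 287 × 0.0012 = 0.3444 m/d
Seepage velocity v = q / n = 0.3444 / 0.03 = 11.48 m/d
Retardation R = 1 + ρ_b·K_d/n = 1 + 1.91×3.5/0.03 = 223.8
Contaminant velocity v_c = v/R = 11.48/223.8 = 0.05129 m/d
t = L/v_c = 156/0.05129 = 3042 d
   = 3042/365 = 8.33 yr

8.33 years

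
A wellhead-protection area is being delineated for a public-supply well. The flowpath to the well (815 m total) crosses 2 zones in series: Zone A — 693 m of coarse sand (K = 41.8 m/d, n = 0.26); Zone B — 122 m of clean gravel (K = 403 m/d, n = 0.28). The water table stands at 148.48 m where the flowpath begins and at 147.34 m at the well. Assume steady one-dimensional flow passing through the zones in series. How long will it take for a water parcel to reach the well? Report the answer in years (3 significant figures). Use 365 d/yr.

Total head drop ΔH = 148.48 − 147.34 = 1.14 m
Steady 1-D flow in series ⇒ the Darcy flux q is identical in every zone and the zone head losses add (resistances L/K in series).
Σ(L/K) = 693/41.8 + 122/403 = 16.58 + 0.3027 = 16.88 d
q = ΔH / Σ(L/K) = 1.14 / 16.88 = 0.06753 m/d (same in every zone)
Zone A: v = q/n = 0.06753/0.26 = 0.2597 m/d → t_A = 693/0.2597 = 2668 d
Zone B: v = q/n = 0.06753/0.28 = 0.2412 m/d → t_B = 122/0.2412 = 505.9 d
Total t = 2668 + 505.9 = 3174 d
   = 3174 / 365 = 8.70 yr

8.70 years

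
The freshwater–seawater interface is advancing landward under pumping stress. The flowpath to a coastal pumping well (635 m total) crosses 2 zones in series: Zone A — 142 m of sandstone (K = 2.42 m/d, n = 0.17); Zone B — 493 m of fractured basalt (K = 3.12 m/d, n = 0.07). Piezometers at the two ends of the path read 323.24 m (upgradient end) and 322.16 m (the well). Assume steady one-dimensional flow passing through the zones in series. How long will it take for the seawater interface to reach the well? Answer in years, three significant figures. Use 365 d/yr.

32.2 years

Total head drop ΔH = 323.24 − 322.16 = 1.08 m
Steady 1-D flow in series ⇒ the Darcy flux q is identical in every zone and the zone head losses add (resistances L/K in series).
Σ(L/K) = 142/2.42 + 493/3.12 = 58.68 + 158.0 = 216.7 d
q = ΔH / Σ(L/K) = 1.08 / 216.7 = 0.004984 m/d (same in every zone)
Zone A: v = q/n = 0.004984/0.17 = 0.02932 m/d → t_A = 142/0.02932 = 4843 d
Zone B: v = q/n = 0.004984/0.07 = 0.07120 m/d → t_B = 493/0.07120 = 6924 d
Total t = 4843 + 6924 = 11770 d
   = 11770 / 365 = 32.2 yr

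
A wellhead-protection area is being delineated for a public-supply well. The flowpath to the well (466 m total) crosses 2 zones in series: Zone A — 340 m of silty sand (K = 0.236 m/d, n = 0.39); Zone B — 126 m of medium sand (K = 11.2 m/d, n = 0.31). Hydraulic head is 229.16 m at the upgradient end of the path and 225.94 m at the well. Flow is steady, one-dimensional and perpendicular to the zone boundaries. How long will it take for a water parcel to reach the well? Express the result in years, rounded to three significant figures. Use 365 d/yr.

Total head drop ΔH = 229.16 − 225.94 = 3.22 m
Steady 1-D flow in series ⇒ the Darcy flux q is identical in every zone and the zone head losses add (resistances L/K in series).
Σ(L/K) = 340/0.236 + 126/11.2 = 1441 + 11.25 = 1452 d
q = ΔH / Σ(L/K) = 3.22 / 1452 = 0.002218 m/d (same in every zone)
Zone A: v = q/n = 0.002218/0.39 = 0.005687 m/d → t_A = 340/0.005687 = 59790 d
Zone B: v = q/n = 0.002218/0.31 = 0.007154 m/d → t_B = 126/0.007154 = 17610 d
Total t = 59790 + 17610 = 77400 d
   = 77400 / 365 = 212 yr

212 years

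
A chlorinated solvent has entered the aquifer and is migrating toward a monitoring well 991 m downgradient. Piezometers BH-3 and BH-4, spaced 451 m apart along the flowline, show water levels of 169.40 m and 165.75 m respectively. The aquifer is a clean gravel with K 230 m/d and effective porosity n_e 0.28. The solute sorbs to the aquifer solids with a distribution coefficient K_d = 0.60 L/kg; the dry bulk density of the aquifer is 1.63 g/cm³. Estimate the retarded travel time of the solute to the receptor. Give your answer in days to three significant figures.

670 days

Hydraulic gradient i = (169.40 − 165.75) / 451 = 3.65 / 451 = 0.008093
Specific discharge q = 230 × 0.008093 = 1.861 m/d
Seepage velocity v = q / n = 1.861 / 0.28 = 6.648 m/d
Retardation R = 1 + ρ_b·K_d/n = 1 + 1.63×0.60/0.28 = 4.493
Contaminant velocity v_c = v/R = 6.648/4.493 = 1.480 m/d
t = L/v_c = 991/1.480 = 669.7 d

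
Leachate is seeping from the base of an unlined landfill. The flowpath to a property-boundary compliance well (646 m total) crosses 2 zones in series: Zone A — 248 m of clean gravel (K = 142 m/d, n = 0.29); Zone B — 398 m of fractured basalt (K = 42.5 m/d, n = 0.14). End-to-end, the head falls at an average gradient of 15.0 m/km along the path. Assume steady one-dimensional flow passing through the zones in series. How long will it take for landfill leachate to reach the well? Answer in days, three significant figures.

146 days

For zones in series the flux q is common to all zones; the equivalent conductivity is the harmonic (thickness-weighted) mean, K_eq = L_total / Σ(L_j/K_j).
Σ(L/K) = 248/142 + 398/42.5 = 1.746 + 9.365 = 11.11 d
K_eq = L_total / Σ(L/K) = 646 / 11.11 = 58.14 m/d
q = K_eq · i = 58.14 × 0.015 = 0.8721 m/d (same in every zone)
Zone A: v = q/n = 0.8721/0.29 = 3.007 m/d → t_A = 248/3.007 = 82.47 d
Zone B: v = q/n = 0.8721/0.14 = 6.229 m/d → t_B = 398/6.229 = 63.89 d
Total t = 82.47 + 63.89 = 146.4 d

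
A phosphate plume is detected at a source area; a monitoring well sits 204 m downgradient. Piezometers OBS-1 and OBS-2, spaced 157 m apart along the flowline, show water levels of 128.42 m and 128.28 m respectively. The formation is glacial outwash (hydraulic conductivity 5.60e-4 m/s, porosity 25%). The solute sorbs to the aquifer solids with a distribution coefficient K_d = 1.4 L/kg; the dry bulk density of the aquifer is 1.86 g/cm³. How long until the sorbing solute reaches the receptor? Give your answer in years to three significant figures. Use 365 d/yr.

37.0 years

Hydraulic gradient i = (128.42 − 128.28) / 157 = 0.14 / 157 = 8.917e-4
K = 5.60e-4 m/s × 86400 s/d = 48.38 m/d
Darcy flux q = K·i = 48.38 × 8.917e-4 = 0.04314 m/d
Average linear velocity = 0.04314 / 0.25 = 0.1726 m/d
Retardation R = 1 + ρ_b·K_d/n = 1 + 1.86×1.4/0.25 = 11.42
Contaminant velocity v_c = v/R = 0.1726/11.42 = 0.01512 m/d
t = L/v_c = 204/0.01512 = 13490 d
   = 13490/365 = 37.0 yr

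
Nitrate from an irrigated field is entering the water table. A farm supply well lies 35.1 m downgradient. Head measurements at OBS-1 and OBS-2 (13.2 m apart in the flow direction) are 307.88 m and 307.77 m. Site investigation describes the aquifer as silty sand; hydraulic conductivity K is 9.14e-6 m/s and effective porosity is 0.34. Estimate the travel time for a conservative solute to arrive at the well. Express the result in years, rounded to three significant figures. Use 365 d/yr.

Hydraulic gradient i = (307.88 − 307.77) / 13.2 = 0.11 / 13.2 = 0.008333
K = 9.14e-6 m/s × 86400 s/d = 0.7897 m/d
Darcy flux q = K·i = 0.7897 × 0.008333 = 0.006581 m/d
v_s = q/n_e = 0.006581/0.34 = 0.01936 m/d
t = L / v = 35.1 / 0.01936 = 1813 d
   = 1813 / 365 = 4.97 yr

4.97 years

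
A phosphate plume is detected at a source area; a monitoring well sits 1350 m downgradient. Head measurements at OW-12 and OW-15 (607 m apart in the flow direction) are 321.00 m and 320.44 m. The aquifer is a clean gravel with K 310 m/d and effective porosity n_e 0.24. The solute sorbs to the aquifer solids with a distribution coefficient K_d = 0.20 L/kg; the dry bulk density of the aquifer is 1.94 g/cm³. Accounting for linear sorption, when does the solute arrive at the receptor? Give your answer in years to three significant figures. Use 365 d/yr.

Hydraulic gradient i = (321.00 − 320.44) / 607 = 0.56 / 607 = 9.226e-4
Specific discharge q = 310 × 9.226e-4 = 0.2860 m/d
Average linear velocity = 0.2860 / 0.24 = 1.192 m/d
Retardation R = 1 + ρ_b·K_d/n = 1 + 1.94×0.20/0.24 = 2.617
Contaminant velocity v_c = v/R = 1.192/2.617 = 0.4554 m/d
t = L/v_c = 1350/0.4554 = 2964 d
   = 2964/365 = 8.12 yr

8.12 years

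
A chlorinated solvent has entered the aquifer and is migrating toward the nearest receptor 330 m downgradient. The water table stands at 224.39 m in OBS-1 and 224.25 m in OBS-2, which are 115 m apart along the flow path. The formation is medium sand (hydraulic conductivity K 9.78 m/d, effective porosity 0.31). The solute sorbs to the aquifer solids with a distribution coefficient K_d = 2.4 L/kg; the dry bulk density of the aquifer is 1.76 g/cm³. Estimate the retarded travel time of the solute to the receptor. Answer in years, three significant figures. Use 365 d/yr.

Hydraulic gradient i = (224.39 − 224.25) / 115 = 0.14 / 115 = 0.001217
Darcy flux q = K·i = 9.78 × 0.001217 = 0.01191 m/d
Average linear velocity = 0.01191 / 0.31 = 0.03841 m/d
Retardation R = 1 + ρ_b·K_d/n = 1 + 1.76×2.4/0.31 = 14.63
Contaminant velocity v_c = v/R = 0.03841/14.63 = 0.002626 m/d
t = L/v_c = 330/0.002626 = 125700 d
   = 125700/365 = 344 yr

344 years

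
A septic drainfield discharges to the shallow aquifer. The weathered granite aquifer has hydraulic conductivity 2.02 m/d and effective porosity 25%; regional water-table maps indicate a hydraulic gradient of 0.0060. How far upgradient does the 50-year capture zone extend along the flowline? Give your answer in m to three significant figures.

Specific discharge q = 2.02 × 0.0060 = 0.01212 m/d
Seepage velocity v = q / n = 0.01212 / 0.25 = 0.04848 m/d
T = 50 yr × 365 = 18250 d
L = v × T = 0.04848 × 18250 = 884.8 m

885 m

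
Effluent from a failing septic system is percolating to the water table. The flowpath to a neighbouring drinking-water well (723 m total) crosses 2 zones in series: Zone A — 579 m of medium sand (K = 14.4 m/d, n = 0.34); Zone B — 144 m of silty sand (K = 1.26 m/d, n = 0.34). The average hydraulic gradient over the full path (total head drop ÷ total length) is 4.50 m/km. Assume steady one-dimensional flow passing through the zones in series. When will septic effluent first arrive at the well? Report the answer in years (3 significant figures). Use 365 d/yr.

For zones in series the flux q is common to all zones; the equivalent conductivity is the harmonic (thickness-weighted) mean, K_eq = L_total / Σ(L_j/K_j).
Σ(L/K) = 579/14.4 + 144/1.26 = 40.21 + 114.3 = 154.5 d
K_eq = L_total / Σ(L/K) = 723 / 154.5 = 4.680 m/d
q = K_eq · i = 4.680 × 0.0045 = 0.02106 m/d (same in every zone)
Zone A: v = q/n = 0.02106/0.34 = 0.06194 m/d → t_A = 579/0.06194 = 9348 d
Zone B: v = q/n = 0.02106/0.34 = 0.06194 m/d → t_B = 144/0.06194 = 2325 d
Total t = 9348 + 2325 = 11670 d
   = 11670 / 365 = 32.0 yr

32.0 years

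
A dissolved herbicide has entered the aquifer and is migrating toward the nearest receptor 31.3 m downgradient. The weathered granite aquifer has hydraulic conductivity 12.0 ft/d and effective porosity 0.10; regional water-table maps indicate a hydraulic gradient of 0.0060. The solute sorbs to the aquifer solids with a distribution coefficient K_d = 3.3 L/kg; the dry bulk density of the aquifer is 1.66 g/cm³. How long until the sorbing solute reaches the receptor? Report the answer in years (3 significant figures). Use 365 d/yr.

K = 12.0 ft/d × 0.3048 = 3.658 m/d
Darcy flux q = K·i = 3.658 × 0.0060 = 0.02195 m/d
Average linear velocity = 0.02195 / 0.10 = 0.2195 m/d
Retardation R = 1 + ρ_b·K_d/n = 1 + 1.66×3.3/0.10 = 55.78
Contaminant velocity v_c = v/R = 0.2195/55.78 = 0.003934 m/d
t = L/v_c = 31.3/0.003934 = 7956 d
   = 7956/365 = 21.8 yr

21.8 years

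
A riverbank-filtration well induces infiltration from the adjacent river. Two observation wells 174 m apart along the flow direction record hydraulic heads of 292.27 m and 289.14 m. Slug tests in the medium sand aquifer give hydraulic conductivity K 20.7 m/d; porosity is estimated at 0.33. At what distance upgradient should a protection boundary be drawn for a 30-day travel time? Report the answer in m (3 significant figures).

Hydraulic gradient i = (292.27 − 289.14) / 174 = 3.13 / 174 = 0.01799
q = Ki = 20.7 × 0.01799 = 0.3724 m/d
v = Ki/n = 20.7·0.01799/0.33 = 1.128 m/d
L = v × T = 1.128 × 30 = 33.85 m

33.9 m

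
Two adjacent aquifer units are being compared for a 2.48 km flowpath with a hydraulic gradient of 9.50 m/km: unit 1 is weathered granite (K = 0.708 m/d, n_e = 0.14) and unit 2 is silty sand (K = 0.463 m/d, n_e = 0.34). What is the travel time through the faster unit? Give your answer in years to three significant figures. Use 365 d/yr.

141 years

Unit 1 (weathered granite): v = 0.708×0.0095/0.14 = 0.04804 m/d, t = 2480/0.04804 = 51620 d
Unit 2 (silty sand): v = 0.463×0.0095/0.34 = 0.01294 m/d, t = 2480/0.01294 = 191700 d
Faster: 51620 d / 365 = 141 yr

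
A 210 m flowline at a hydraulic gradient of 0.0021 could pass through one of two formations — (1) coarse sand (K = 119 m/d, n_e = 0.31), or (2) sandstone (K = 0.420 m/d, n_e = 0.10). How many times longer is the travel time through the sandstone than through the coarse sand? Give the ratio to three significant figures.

Unit 1 (coarse sand): v = 119×0.0021/0.31 = 0.8061 m/d, t = 210/0.8061 = 260.5 d
Unit 2 (sandstone): v = 0.420×0.0021/0.10 = 0.008820 m/d, t = 210/0.008820 = 23810 d
t(sandstone) / t(coarse sand) = 23810/260.5 = 91.4

91.4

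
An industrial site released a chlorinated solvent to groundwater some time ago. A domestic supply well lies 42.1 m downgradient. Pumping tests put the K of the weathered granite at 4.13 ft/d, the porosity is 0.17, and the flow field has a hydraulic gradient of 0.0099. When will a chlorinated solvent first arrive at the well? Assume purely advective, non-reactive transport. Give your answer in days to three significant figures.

K = 4.13 ft/d × 0.3048 = 1.259 m/d
Darcy flux q = K·i = 1.259 × 0.0099 = 0.01246 m/d
Seepage velocity v = q / n = 0.01246 / 0.17 = 0.07331 m/d
t = L / v = 42.1 / 0.07331 = 574.3 d

574 days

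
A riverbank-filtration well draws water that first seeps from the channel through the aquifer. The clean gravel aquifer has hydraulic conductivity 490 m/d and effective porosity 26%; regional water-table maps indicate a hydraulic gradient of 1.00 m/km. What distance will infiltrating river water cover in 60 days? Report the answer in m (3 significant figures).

113 m

Darcy flux q = K·i = 490 × 0.0010 = 0.4900 m/d
Average linear velocity = 0.4900 / 0.26 = 1.885 m/d
L = v × T = 1.885 × 60 = 113.1 m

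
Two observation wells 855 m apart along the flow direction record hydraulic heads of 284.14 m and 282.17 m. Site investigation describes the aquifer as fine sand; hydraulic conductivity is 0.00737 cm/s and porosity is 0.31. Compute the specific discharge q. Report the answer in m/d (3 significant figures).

Hydraulic gradient i = (284.14 − 282.17) / 855 = 1.97 / 855 = 0.002304
K = 0.00737 cm/s × 864 = 6.368 m/d
Darcy flux q = K·i = 6.368 × 0.002304 = 0.01467 m/d

0.0147 m/d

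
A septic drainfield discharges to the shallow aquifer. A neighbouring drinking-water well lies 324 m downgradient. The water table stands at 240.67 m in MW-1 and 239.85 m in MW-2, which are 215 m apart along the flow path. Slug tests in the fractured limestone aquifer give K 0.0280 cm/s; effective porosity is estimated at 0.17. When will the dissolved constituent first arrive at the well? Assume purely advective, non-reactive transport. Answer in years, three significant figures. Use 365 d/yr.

Hydraulic gradient i = (240.67 − 239.85) / 215 = 0.82 / 215 = 0.003814
K = 0.0280 cm/s × 864 = 24.19 m/d
q = Ki = 24.19 × 0.003814 = 0.09227 m/d
Average linear velocity = 0.09227 / 0.17 = 0.5427 m/d
t = L / v = 324 / 0.5427 = 597.0 d
   = 597.0 / 365 = 1.64 yr

1.64 years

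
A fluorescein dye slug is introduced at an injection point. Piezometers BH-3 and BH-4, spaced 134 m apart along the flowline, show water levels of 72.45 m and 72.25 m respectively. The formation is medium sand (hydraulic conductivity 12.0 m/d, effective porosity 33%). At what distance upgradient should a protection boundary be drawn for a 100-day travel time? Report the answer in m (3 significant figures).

Hydraulic gradient i = (72.45 − 72.25) / 134 = 0.20 / 134 = 0.001493
Darcy flux q = K·i = 12.0 × 0.001493 = 0.01791 m/d
v = Ki/n = 12.0·0.001493/0.33 = 0.05427 m/d
L = v × T = 0.05427 × 100 = 5.427 m

5.43 m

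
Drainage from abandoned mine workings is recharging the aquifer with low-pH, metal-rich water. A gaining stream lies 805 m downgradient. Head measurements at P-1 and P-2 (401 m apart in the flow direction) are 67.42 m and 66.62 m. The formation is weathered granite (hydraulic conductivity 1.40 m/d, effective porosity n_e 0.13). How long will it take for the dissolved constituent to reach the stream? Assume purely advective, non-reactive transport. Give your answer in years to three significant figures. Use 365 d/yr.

Hydraulic gradient i = (67.42 − 66.62) / 401 = 0.80 / 401 = 0.001995
Darcy flux q = K·i = 1.40 × 0.001995 = 0.002793 m/d
v = Ki/n = 1.40·0.001995/0.13 = 0.02148 m/d
t = L / v = 805 / 0.02148 = 37470 d
   = 37470 / 365 = 103 yr

103 years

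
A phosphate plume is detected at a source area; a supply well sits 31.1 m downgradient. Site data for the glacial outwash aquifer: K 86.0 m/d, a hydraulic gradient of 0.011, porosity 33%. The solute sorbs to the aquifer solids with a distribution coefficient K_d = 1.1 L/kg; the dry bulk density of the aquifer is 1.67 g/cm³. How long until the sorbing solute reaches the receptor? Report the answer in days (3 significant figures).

Specific discharge q = 86.0 × 0.011 = 0.9460 m/d
v_s = q/n_e = 0.9460/0.33 = 2.867 m/d
Retardation R = 1 + ρ_b·K_d/n = 1 + 1.67×1.1/0.33 = 6.567
Contaminant velocity v_c = v/R = 2.867/6.567 = 0.4365 m/d
t = L/v_c = 31.1/0.4365 = 71.24 d

71.2 days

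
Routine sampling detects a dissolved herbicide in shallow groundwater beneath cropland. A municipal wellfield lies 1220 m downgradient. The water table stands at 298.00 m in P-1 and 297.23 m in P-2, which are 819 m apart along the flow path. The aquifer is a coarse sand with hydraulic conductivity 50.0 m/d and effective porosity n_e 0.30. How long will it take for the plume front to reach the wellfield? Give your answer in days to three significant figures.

Hydraulic gradient i = (298.00 − 297.23) / 819 = 0.77 / 819 = 9.402e-4
q = Ki = 50.0 × 9.402e-4 = 0.04701 m/d
v_s = q/n_e = 0.04701/0.30 = 0.1567 m/d
t = L / v = 1220 / 0.1567 = 7786 d

7790 days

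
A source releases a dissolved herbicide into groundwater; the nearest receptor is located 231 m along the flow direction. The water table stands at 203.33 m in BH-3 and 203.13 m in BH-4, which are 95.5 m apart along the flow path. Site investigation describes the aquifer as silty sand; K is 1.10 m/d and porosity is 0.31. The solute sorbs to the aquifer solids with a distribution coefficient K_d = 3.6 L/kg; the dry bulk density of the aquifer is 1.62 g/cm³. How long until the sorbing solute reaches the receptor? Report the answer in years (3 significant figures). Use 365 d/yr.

Hydraulic gradient i = (203.33 − 203.13) / 95.5 = 0.20 / 95.5 = 0.002094
Specific discharge q = 1.10 × 0.002094 = 0.002304 m/d
Average linear velocity = 0.002304 / 0.31 = 0.007431 m/d
Retardation R = 1 + ρ_b·K_d/n = 1 + 1.62×3.6/0.31 = 19.81
Contaminant velocity v_c = v/R = 0.007431/19.81 = 3.751e-4 m/d
t = L/v_c = 231/3.751e-4 = 615900 d
   = 615900/365 = 1690 yr

1690 years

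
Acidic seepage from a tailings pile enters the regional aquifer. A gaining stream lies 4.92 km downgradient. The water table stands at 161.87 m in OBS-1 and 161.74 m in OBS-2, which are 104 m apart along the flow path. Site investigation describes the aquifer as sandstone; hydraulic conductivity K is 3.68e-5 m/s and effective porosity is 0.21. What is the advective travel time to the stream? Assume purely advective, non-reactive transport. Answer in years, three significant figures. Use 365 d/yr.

712 years

Hydraulic gradient i = (161.87 − 161.74) / 104 = 0.13 / 104 = 0.001250
K = 3.68e-5 m/s × 86400 s/d = 3.180 m/d
Specific discharge q = 3.180 × 0.001250 = 0.003974 m/d
v = Ki/n = 3.180·0.001250/0.21 = 0.01893 m/d
L = 4.92 km = 4920 m
t = L / v = 4920 / 0.01893 = 260000 d
   = 260000 / 365 = 712 yr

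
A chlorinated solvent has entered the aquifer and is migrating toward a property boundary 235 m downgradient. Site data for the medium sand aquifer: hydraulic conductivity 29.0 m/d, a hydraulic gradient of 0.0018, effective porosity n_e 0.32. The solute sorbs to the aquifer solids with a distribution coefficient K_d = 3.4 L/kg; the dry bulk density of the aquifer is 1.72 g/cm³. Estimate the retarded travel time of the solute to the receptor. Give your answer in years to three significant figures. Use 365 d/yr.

Specific discharge q = 29.0 × 0.0018 = 0.05220 m/d
v = Ki/n = 29.0·0.0018/0.32 = 0.1631 m/d
Retardation R = 1 + ρ_b·K_d/n = 1 + 1.72×3.4/0.32 = 19.28
Contaminant velocity v_c = v/R = 0.1631/19.28 = 0.008463 m/d
t = L/v_c = 235/0.008463 = 27770 d
   = 27770/365 = 76.1 yr

76.1 years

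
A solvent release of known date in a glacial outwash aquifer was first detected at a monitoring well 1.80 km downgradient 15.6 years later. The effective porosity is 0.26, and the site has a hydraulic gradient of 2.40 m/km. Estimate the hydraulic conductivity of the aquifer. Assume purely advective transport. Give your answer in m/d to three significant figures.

34.2 m/d

t = 15.6 years = 5694 d
L = 1.80 km = 1800 m
v = L / t = 1800 / 5694 = 0.3161 m/d
K = v · n / i = 0.3161 × 0.26 / 0.0024 = 34.2 m/d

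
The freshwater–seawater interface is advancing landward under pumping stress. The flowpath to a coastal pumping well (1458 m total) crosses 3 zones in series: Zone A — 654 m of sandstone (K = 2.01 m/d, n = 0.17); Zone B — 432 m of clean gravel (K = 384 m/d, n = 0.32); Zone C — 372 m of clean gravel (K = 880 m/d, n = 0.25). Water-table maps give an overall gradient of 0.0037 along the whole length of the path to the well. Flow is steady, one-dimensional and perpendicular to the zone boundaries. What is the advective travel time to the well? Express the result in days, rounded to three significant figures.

20800 days

Continuity: the same q passes through each zone, so ΔH = q·Σ(L_j/K_j) — the zones act as resistances in series.
Σ(L/K) = 654/2.01 + 432/384 + 372/880 = 325.4 + 1.125 + 0.4227 = 326.9 d
K_eq = L_total / Σ(L/K) = 1458 / 326.9 = 4.460 m/d
q = K_eq · i = 4.460 × 0.0037 = 0.01650 m/d (same in every zone)
Zone A: v = q/n = 0.01650/0.17 = 0.09707 m/d → t_A = 654/0.09707 = 6738 d
Zone B: v = q/n = 0.01650/0.32 = 0.05157 m/d → t_B = 432/0.05157 = 8378 d
Zone C: v = q/n = 0.01650/0.25 = 0.06600 m/d → t_C = 372/0.06600 = 5636 d
Total t = 6738 + 8378 + 5636 = 20750 d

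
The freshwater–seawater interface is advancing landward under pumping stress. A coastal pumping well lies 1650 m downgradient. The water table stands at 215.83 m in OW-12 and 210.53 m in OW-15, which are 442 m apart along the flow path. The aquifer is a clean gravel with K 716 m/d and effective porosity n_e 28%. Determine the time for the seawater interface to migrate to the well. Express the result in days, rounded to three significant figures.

53.8 days

Hydraulic gradient i = (215.83 − 210.53) / 442 = 5.30 / 442 = 0.01199
Specific discharge q = 716 × 0.01199 = 8.586 m/d
Seepage velocity v = q / n = 8.586 / 0.28 = 30.66 m/d
t = L / v = 1650 / 30.66 = 53.81 d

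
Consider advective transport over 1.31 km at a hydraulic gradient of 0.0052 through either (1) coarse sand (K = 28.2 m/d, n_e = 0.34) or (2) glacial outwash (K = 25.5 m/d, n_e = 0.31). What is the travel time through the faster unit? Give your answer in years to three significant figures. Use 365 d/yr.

Unit 1 (coarse sand): v = 28.2×0.0052/0.34 = 0.4313 m/d, t = 1310/0.4313 = 3037 d
Unit 2 (glacial outwash): v = 25.5×0.0052/0.31 = 0.4277 m/d, t = 1310/0.4277 = 3063 d
Faster: 3037 d / 365 = 8.32 yr

8.32 years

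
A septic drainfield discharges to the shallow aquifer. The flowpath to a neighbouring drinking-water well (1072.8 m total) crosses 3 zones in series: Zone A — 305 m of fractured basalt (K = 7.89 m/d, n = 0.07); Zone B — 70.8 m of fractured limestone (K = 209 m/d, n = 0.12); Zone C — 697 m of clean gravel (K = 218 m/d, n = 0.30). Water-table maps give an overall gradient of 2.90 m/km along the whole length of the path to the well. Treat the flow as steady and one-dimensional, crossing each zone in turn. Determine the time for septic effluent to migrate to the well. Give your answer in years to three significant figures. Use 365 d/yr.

8.88 years

Steady 1-D flow in series ⇒ the Darcy flux q is identical in every zone and the zone head losses add (resistances L/K in series).
Σ(L/K) = 305/7.89 + 70.8/209 + 697/218 = 38.66 + 0.3388 + 3.197 = 42.19 d
K_eq = L_total / Σ(L/K) = 1072.8 / 42.19 = 25.43 m/d
q = K_eq · i = 25.43 × 0.0029 = 0.07374 m/d (same in every zone)
Zone A: v = q/n = 0.07374/0.07 = 1.053 m/d → t_A = 305/1.053 = 289.5 d
Zone B: v = q/n = 0.07374/0.12 = 0.6145 m/d → t_B = 70.8/0.6145 = 115.2 d
Zone C: v = q/n = 0.07374/0.30 = 0.2458 m/d → t_C = 697/0.2458 = 2836 d
Total t = 289.5 + 115.2 + 2836 = 3241 d
   = 3241 / 365 = 8.88 yr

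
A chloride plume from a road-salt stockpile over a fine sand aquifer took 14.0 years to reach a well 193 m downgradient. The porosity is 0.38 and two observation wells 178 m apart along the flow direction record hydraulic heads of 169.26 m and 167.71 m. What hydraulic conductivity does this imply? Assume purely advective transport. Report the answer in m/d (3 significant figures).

Hydraulic gradient i = (169.26 − 167.71) / 178 = 1.55 / 178 = 0.008708
t = 14.0 years = 5110 d
v = L / t = 193 / 5110 = 0.03777 m/d
K = v · n / i = 0.03777 × 0.38 / 0.008708 = 1.65 m/d

1.65 m/d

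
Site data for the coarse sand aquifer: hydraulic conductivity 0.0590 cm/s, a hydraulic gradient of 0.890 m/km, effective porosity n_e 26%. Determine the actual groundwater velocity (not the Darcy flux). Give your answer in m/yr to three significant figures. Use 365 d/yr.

63.7 m/yr

K = 0.0590 cm/s × 864 = 50.98 m/d
Darcy flux q = K·i = 50.98 × 8.9e-4 = 0.04537 m/d
Seepage velocity v = q / n = 0.04537 / 0.26 = 0.1745 m/d
   = 0.1745 × 365 = 63.7 m/yr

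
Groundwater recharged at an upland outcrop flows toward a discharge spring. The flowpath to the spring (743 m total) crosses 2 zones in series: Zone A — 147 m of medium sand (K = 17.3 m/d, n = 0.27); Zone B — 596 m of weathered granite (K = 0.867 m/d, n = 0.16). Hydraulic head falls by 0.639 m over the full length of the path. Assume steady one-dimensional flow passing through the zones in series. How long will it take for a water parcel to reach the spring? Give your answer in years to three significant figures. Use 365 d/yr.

Continuity: the same q passes through each zone, so ΔH = q·Σ(L_j/K_j) — the zones act as resistances in series.
Σ(L/K) = 147/17.3 + 596/0.867 = 8.497 + 687.4 = 695.9 d
q = ΔH / Σ(L/K) = 0.639 / 695.9 = 9.182e-4 m/d (same in every zone)
Zone A: v = q/n = 9.182e-4/0.27 = 0.003401 m/d → t_A = 147/0.003401 = 43230 d
Zone B: v = q/n = 9.182e-4/0.16 = 0.005739 m/d → t_B = 596/0.005739 = 103900 d
Total t = 43230 + 103900 = 147100 d
   = 147100 / 365 = 403 yr

403 years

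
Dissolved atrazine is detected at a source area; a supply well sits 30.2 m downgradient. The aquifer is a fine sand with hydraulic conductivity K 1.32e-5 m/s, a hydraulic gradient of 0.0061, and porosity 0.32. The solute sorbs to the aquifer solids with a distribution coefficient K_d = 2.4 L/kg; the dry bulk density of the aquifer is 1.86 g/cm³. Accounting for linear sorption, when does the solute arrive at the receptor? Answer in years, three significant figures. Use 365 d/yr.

K = 1.32e-5 m/s × 86400 s/d = 1.140 m/d
Darcy flux q = K·i = 1.140 × 0.0061 = 0.006957 m/d
v_s = q/n_e = 0.006957/0.32 = 0.02174 m/d
Retardation R = 1 + ρ_b·K_d/n = 1 + 1.86×2.4/0.32 = 14.95
Contaminant velocity v_c = v/R = 0.02174/14.95 = 0.001454 m/d
t = L/v_c = 30.2/0.001454 = 20770 d
   = 20770/365 = 56.9 yr

56.9 years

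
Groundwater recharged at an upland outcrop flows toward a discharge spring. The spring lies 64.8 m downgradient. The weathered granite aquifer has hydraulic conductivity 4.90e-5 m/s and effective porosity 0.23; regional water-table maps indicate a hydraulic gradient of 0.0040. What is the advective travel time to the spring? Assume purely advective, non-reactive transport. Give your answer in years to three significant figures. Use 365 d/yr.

2.41 years

K = 4.90e-5 m/s × 86400 s/d = 4.234 m/d
Specific discharge q = 4.234 × 0.0040 = 0.01693 m/d
Average linear velocity = 0.01693 / 0.23 = 0.07363 m/d
t = L / v = 64.8 / 0.07363 = 880.1 d
   = 880.1 / 365 = 2.41 yr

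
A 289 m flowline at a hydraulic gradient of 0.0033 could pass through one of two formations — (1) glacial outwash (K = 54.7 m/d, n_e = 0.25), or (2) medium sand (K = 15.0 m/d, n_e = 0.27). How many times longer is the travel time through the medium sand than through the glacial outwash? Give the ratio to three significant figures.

3.94

Unit 1 (glacial outwash): v = 54.7×0.0033/0.25 = 0.7220 m/d, t = 289/0.7220 = 400.3 d
Unit 2 (medium sand): v = 15.0×0.0033/0.27 = 0.1833 m/d, t = 289/0.1833 = 1576 d
t(medium sand) / t(glacial outwash) = 1576/400.3 = 3.94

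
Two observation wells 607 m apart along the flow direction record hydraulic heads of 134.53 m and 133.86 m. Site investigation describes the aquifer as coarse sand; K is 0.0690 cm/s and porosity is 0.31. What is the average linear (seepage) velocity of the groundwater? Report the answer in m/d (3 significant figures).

0.212 m/d

Hydraulic gradient i = (134.53 − 133.86) / 607 = 0.67 / 607 = 0.001104
K = 0.0690 cm/s × 864 = 59.62 m/d
q = Ki = 59.62 × 0.001104 = 0.06580 m/d
Average linear velocity = 0.06580 / 0.31 = 0.2123 m/d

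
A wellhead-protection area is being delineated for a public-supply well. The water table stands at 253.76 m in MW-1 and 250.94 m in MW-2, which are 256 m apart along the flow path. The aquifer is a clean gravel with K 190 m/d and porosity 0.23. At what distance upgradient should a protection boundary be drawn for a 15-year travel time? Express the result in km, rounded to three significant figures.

Hydraulic gradient i = (253.76 − 250.94) / 256 = 2.82 / 256 = 0.01102
Darcy flux q = K·i = 190 × 0.01102 = 2.093 m/d
Average linear velocity = 2.093 / 0.23 = 9.100 m/d
T = 15 yr × 365 = 5475 d
L = v × T = 9.100 × 5475 = 49820 m
   = 49.8 km

49.8 km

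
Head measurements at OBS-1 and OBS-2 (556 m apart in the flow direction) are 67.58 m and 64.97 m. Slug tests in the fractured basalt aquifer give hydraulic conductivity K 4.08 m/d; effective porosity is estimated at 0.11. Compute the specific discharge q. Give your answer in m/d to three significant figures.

0.0192 m/d

Hydraulic gradient i = (67.58 − 64.97) / 556 = 2.61 / 556 = 0.004694
q = Ki = 4.08 × 0.004694 = 0.01915 m/d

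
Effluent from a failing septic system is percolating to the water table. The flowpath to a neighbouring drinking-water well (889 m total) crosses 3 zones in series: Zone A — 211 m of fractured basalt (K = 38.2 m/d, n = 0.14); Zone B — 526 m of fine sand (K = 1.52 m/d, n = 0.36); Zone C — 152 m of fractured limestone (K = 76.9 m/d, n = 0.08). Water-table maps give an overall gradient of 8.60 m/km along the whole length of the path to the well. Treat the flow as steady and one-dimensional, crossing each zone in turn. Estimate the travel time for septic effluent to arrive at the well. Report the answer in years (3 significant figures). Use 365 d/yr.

29.3 years

For zones in series the flux q is common to all zones; the equivalent conductivity is the harmonic (thickness-weighted) mean, K_eq = L_total / Σ(L_j/K_j).
Σ(L/K) = 211/38.2 + 526/1.52 + 152/76.9 = 5.524 + 346.1 + 1.977 = 353.6 d
K_eq = L_total / Σ(L/K) = 889 / 353.6 = 2.514 m/d
q = K_eq · i = 2.514 × 0.0086 = 0.02162 m/d (same in every zone)
Zone A: v = q/n = 0.02162/0.14 = 0.1545 m/d → t_A = 211/0.1545 = 1366 d
Zone B: v = q/n = 0.02162/0.36 = 0.06007 m/d → t_B = 526/0.06007 = 8757 d
Zone C: v = q/n = 0.02162/0.08 = 0.2703 m/d → t_C = 152/0.2703 = 562.3 d
Total t = 1366 + 8757 + 562.3 = 10690 d
   = 10690 / 365 = 29.3 yr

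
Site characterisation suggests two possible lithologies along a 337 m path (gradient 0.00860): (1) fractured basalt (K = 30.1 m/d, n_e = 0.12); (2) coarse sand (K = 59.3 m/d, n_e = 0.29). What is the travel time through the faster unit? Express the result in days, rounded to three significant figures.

156 days

Unit 1 (fractured basalt): v = 30.1×0.0086/0.12 = 2.157 m/d, t = 337/2.157 = 156.2 d
Unit 2 (coarse sand): v = 59.3×0.0086/0.29 = 1.759 m/d, t = 337/1.759 = 191.6 d
Faster unit: t = 156 d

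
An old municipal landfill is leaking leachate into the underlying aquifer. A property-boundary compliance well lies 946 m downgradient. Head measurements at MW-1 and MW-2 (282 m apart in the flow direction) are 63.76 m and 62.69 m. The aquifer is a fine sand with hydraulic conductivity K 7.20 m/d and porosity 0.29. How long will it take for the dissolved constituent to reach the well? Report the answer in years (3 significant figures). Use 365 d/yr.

27.5 years

Hydraulic gradient i = (63.76 − 62.69) / 282 = 1.07 / 282 = 0.003794
Specific discharge q = 7.20 × 0.003794 = 0.02732 m/d
Average linear velocity = 0.02732 / 0.29 = 0.09420 m/d
t = L / v = 946 / 0.09420 = 10040 d
   = 10040 / 365 = 27.5 yr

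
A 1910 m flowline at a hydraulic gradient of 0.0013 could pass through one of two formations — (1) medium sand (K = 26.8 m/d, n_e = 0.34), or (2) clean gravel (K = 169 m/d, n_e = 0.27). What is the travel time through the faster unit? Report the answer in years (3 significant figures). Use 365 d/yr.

6.43 years

Unit 1 (medium sand): v = 26.8×0.0013/0.34 = 0.1025 m/d, t = 1910/0.1025 = 18640 d
Unit 2 (clean gravel): v = 169×0.0013/0.27 = 0.8137 m/d, t = 1910/0.8137 = 2347 d
Faster: 2347 d / 365 = 6.43 yr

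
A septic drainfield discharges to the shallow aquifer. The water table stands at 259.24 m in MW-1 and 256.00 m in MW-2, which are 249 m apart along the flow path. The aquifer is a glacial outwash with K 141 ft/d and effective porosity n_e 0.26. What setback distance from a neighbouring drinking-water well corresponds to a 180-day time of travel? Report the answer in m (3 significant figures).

387 m

Hydraulic gradient i = (259.24 − 256.00) / 249 = 3.24 / 249 = 0.01301
K = 141 ft/d × 0.3048 = 42.98 m/d
Darcy flux q = K·i = 42.98 × 0.01301 = 0.5592 m/d
Average linear velocity = 0.5592 / 0.26 = 2.151 m/d
L = v × T = 2.151 × 180 = 387.1 m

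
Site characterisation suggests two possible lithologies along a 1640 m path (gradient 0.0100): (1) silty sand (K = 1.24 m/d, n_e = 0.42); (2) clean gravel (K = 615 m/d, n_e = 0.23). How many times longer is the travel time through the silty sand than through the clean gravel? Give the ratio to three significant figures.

906

Unit 1 (silty sand): v = 1.24×0.010/0.42 = 0.02952 m/d, t = 1640/0.02952 = 55550 d
Unit 2 (clean gravel): v = 615×0.010/0.23 = 26.74 m/d, t = 1640/26.74 = 61.33 d
t(silty sand) / t(clean gravel) = 55550/61.33 = 906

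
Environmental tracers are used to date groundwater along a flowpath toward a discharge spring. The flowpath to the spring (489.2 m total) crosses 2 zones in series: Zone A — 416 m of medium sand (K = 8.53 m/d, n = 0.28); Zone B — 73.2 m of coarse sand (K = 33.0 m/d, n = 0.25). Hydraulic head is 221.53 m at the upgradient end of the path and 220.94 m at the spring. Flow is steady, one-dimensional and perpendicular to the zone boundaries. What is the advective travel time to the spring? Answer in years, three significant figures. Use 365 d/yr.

31.9 years

Total head drop ΔH = 221.53 − 220.94 = 0.59 m
Continuity: the same q passes through each zone, so ΔH = q·Σ(L_j/K_j) — the zones act as resistances in series.
Σ(L/K) = 416/8.53 + 73.2/33.0 = 48.77 + 2.218 = 50.99 d
q = ΔH / Σ(L/K) = 0.59 / 50.99 = 0.01157 m/d (same in every zone)
Zone A: v = q/n = 0.01157/0.28 = 0.04133 m/d → t_A = 416/0.04133 = 10070 d
Zone B: v = q/n = 0.01157/0.25 = 0.04629 m/d → t_B = 73.2/0.04629 = 1581 d
Total t = 10070 + 1581 = 11650 d
   = 11650 / 365 = 31.9 yr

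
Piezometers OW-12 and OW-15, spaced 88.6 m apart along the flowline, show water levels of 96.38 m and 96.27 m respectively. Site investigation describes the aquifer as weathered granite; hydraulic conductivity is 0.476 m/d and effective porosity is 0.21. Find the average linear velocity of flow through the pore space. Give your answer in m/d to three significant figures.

Hydraulic gradient i = (96.38 − 96.27) / 88.6 = 0.11 / 88.6 = 0.001242
q = Ki = 0.476 × 0.001242 = 5.910e-4 m/d
Seepage velocity v = q / n = 5.910e-4 / 0.21 = 0.002814 m/d

0.00281 m/d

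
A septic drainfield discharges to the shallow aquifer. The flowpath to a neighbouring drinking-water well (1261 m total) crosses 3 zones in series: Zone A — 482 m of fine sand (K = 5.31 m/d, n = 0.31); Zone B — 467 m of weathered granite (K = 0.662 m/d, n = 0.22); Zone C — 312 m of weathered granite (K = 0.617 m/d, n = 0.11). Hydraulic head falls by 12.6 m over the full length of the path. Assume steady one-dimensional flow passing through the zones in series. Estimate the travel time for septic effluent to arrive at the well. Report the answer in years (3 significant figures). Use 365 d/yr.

Continuity: the same q passes through each zone, so ΔH = q·Σ(L_j/K_j) — the zones act as resistances in series.
Σ(L/K) = 482/5.31 + 467/0.662 + 312/0.617 = 90.77 + 705.4 + 505.7 = 1302 d
q = ΔH / Σ(L/K) = 12.6 / 1302 = 0.009678 m/d (same in every zone)
Zone A: v = q/n = 0.009678/0.31 = 0.03122 m/d → t_A = 482/0.03122 = 15440 d
Zone B: v = q/n = 0.009678/0.22 = 0.04399 m/d → t_B = 467/0.04399 = 10620 d
Zone C: v = q/n = 0.009678/0.11 = 0.08798 m/d → t_C = 312/0.08798 = 3546 d
Total t = 15440 + 10620 + 3546 = 29600 d
   = 29600 / 365 = 81.1 yr

81.1 years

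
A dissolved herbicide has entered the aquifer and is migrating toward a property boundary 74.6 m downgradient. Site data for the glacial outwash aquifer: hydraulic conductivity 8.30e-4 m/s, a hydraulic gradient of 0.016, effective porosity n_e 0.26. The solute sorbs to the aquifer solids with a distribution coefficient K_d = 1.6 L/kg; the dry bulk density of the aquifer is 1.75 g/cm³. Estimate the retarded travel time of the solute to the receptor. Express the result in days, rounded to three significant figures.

199 days

K = 8.30e-4 m/s × 86400 s/d = 71.71 m/d
Specific discharge q = 71.71 × 0.016 = 1.147 m/d
Seepage velocity v = q / n = 1.147 / 0.26 = 4.413 m/d
Retardation R = 1 + ρ_b·K_d/n = 1 + 1.75×1.6/0.26 = 11.77
Contaminant velocity v_c = v/R = 4.413/11.77 = 0.3750 m/d
t = L/v_c = 74.6/0.3750 = 199.0 d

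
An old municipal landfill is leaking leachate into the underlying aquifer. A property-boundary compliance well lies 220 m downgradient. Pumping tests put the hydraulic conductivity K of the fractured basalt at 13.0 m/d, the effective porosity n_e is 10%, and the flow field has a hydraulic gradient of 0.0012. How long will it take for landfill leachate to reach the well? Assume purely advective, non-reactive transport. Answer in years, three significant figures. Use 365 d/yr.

3.86 years

Specific discharge q = 13.0 × 0.0012 = 0.01560 m/d
v = Ki/n = 13.0·0.0012/0.10 = 0.1560 m/d
t = L / v = 220 / 0.1560 = 1410 d
   = 1410 / 365 = 3.86 yr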